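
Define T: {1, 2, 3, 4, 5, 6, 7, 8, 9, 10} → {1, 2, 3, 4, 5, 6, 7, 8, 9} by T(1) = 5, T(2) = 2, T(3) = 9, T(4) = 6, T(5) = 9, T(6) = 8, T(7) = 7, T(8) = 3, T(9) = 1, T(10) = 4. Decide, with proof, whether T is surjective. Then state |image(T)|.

9

Every element of the codomain has a preimage: 1 = T(9), 2 = T(2), 3 = T(8), 4 = T(10), 5 = T(1), 6 = T(4), 7 = T(7), 8 = T(6), 9 = T(3).
So T is surjective.
The image of T is {1, 2, 3, 4, 5, 6, 7, 8, 9}, which has 9 elements.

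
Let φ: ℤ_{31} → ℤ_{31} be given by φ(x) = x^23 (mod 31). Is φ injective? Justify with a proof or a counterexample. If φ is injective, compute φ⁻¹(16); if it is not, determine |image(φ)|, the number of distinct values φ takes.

8

Since 31 is prime, the nonzero elements of ℤ_{31} form a cyclic group of order 30.
As gcd(23, 30) = 1, raising to the 23rd power is a bijection on this group: if x_1^23 ≡ x_2^23 then (x_1x_2^{−1})^23 = 1, and the only element of order dividing gcd(23, 30) = 1 is 1, so x_1 = x_2.
With φ(0) = 0 this makes φ injective on all of ℤ_{31}, hence bijective (finite equal-size domain and codomain). In particular φ is injective.
Since φ is injective, we find the preimage of 16. The inverse of x ↦ x^23 on (ℤ_{31})^× is x ↦ x^17, because 23·17 = 391 = 13·30 + 1 ≡ 1 (mod 30) and x^{30} = 1 for x ≠ 0 (Fermat). So φ⁻¹(16) = 16^17 mod 31.
Repeated squaring mod 31: 16^1 ≡ 16, 16^2 ≡ 16² = 256 ≡ 8, 16^4 ≡ 8² = 64 ≡ 2, 16^8 ≡ 2² = 4, 16^16 ≡ 4² = 16. Since 17 = 16 + 1, 16^17 ≡ 16·16: 16·16 = 256 ≡ 8. So 16^17 ≡ 8 (mod 31).
Hence φ⁻¹(16) = 8.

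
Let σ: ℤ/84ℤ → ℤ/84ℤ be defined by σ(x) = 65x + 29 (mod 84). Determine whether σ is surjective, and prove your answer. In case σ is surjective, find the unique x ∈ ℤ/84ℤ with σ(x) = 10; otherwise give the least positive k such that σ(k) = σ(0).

Recall: surjectivity means every element of the codomain has a preimage under σ.
Since gcd(65, 84) = 1, 65 is invertible modulo 84. Euclid's algorithm: 84 = 1·65 + 19, 65 = 3·19 + 8, 19 = 2·8 + 3, 8 = 2·3 + 2, 3 = 1·2 + 1; back-substituting gives 1 = 53·65 − 41·84, so 65⁻¹ ≡ 53 (mod 84).
For any y ∈ ℤ/84ℤ, x = 53(y − 29) mod 84 satisfies σ(x) = 65·53(y − 29) + 29 ≡ y (since 65·53 ≡ 1 mod 84). So every y has a preimage.
Therefore σ is surjective.
Since σ is surjective, we find σ⁻¹(10): we need 65x ≡ 10 − 29 ≡ 65 (mod 84). Using 65⁻¹ = 53: x ≡ 53·65 = 3445 = 41·84 + 1, so x = 1.
Check: σ(1) = 65·1 + 29 = 94 = 1·84 + 10 ≡ 10 (mod 84).

1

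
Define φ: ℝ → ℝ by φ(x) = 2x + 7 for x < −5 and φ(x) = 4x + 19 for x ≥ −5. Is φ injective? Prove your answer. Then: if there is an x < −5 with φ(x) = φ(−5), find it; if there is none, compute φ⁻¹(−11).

Both pieces are strictly increasing (slopes 2 and 4), so each is injective on its own interval.
The left piece maps (−∞, −5) onto (−∞, −3); the right piece maps [−5, ∞) onto [−1, ∞).
These images are disjoint, so no value is attained by both pieces. Therefore φ is injective.
Because the two images are disjoint, no x < −5 has φ(x) = φ(−5), so we compute φ⁻¹(−11): −11 lies in (−∞, −3), so solve 2x + 7 = −11: x = (−11 − 7)/2 = −9.

-9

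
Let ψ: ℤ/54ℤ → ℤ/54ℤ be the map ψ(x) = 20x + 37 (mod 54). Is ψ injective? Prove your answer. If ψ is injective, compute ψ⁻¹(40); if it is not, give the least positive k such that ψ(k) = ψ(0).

27

We have gcd(20, 54) = 2 > 1. Taking u = 0 and v = 27: ψ(0) = 37 and ψ(27) = 20·27 + 37 = 577 ≡ 37 (mod 54).
So ψ(0) = ψ(27) while 0 ≠ 27, thus ψ is not injective.
Since ψ is not injective, we find the least positive k with ψ(k) = ψ(0): this means 20k ≡ 0 (mod 54), i.e. 54 ∣ 20k. Since gcd(20, 54) = 2, dividing through by 2 this holds exactly when 27 ∣ 10k, and as gcd(10, 27) = 1, exactly when 27 ∣ k.
The smallest positive such k is 27.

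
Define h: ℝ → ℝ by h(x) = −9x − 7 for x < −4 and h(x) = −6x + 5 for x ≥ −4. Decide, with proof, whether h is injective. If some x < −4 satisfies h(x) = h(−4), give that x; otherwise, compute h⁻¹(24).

Both pieces are strictly decreasing (slopes −9 and −6), so each is injective on its own interval.
The left piece maps (−∞, −4) onto (29, ∞); the right piece maps [−4, ∞) onto (−∞, 29].
These images are disjoint, so no value is attained by both pieces. Therefore h is injective.
Because the two images are disjoint, no x < −4 has h(x) = h(−4), so we compute h⁻¹(24): 24 lies in (−∞, 29], so solve −6x + 5 = 24: x = (24 − 5)/(−6) = −19/6.

-19/6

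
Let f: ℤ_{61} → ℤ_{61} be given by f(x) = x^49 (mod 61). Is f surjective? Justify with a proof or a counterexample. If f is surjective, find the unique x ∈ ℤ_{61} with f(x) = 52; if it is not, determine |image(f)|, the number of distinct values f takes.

Since 61 is prime, the nonzero elements of ℤ_{61} form a cyclic group of order 60.
As gcd(49, 60) = 1, raising to the 49th power is a bijection on this group: if a^49 ≡ b^49 then (ab^{−1})^49 = 1, and the only element of order dividing gcd(49, 60) = 1 is 1, so a = b.
With f(0) = 0 this makes f injective on all of ℤ_{61}, hence bijective (finite equal-size domain and codomain). In particular f is surjective.
Since f is surjective, we find the preimage of 52. The inverse of x ↦ x^49 on (ℤ_{61})^× is x ↦ x^49, because 49·49 = 2401 = 40·60 + 1 ≡ 1 (mod 60) and x^{60} = 1 for x ≠ 0 (Fermat). So f⁻¹(52) = 52^49 mod 61.
Repeated squaring mod 61: 52^1 ≡ 52, 52^2 ≡ 52² = 2704 ≡ 20, 52^4 ≡ 20² = 400 ≡ 34, 52^8 ≡ 34² = 1156 ≡ 58, 52^16 ≡ 58² = 3364 ≡ 9, 52^32 ≡ 9² = 81 ≡ 20. Since 49 = 32 + 16 + 1, 52^49 ≡ 20·9·52: 20·9 = 180 ≡ 58, then 58·52 = 3016 ≡ 27. So 52^49 ≡ 27 (mod 61).
Hence f⁻¹(52) = 27.

27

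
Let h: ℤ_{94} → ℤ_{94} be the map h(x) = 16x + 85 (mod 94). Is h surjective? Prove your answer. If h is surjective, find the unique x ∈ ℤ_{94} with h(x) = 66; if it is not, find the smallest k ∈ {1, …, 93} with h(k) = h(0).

Since gcd(16, 94) = 2, we have 16x ≡ 0 (mod 2) for all x, so h(x) ≡ 1 (mod 2).
But 0 ≢ 1 (mod 2), so 0 ∈ ℤ_{94} has no preimage. Hence h is not surjective.
Since h is not surjective, we find the least positive k with h(k) = h(0): this means 16k ≡ 0 (mod 94), i.e. 94 ∣ 16k. Since gcd(16, 94) = 2, dividing through by 2 this holds exactly when 47 ∣ 8k, and as gcd(8, 47) = 1, exactly when 47 ∣ k.
The smallest positive such k is 47.

47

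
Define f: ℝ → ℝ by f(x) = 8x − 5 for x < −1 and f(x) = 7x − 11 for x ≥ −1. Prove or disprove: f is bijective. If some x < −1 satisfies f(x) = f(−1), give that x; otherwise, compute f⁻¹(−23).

-13/8

Both pieces are strictly increasing (slopes 8 and 7), so each is injective on its own interval.
The left piece maps (−∞, −1) onto (−∞, −13); the right piece maps [−1, ∞) onto [−18, ∞).
These images overlap. In particular f(−1) = −18 (right piece), and solving 8x − 5 = −18 on the left piece gives x = −13/8 < −1.
So f(−13/8) = f(−1) with −13/8 ≠ −1, and f is not injective, hence not bijective. This x = −13/8 is the requested value below −1.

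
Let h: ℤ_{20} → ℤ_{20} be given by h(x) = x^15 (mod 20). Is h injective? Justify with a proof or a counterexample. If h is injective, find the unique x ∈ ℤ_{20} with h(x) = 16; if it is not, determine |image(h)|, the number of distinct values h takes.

h(0) = 0^15 = 0.
h(10): Repeated squaring mod 20: 10^1 ≡ 10, 10^2 ≡ 10² = 100 ≡ 0, 10^4 ≡ 0² = 0, 10^8 ≡ 0² = 0. Since 15 = 8 + 4 + 2 + 1, 10^15 ≡ 0·0·0·10: 0·0 = 0, then 0·0 = 0, then 0·10 = 0. So 10^15 ≡ 0 (mod 20).
So h(0) = h(10) = 0 while 0 ≠ 10, therefore h is not injective.
Since h is not injective, we determine |image(h)|. Computing x^15 mod 20 for each x (by repeated squaring, reducing mod 20 at every step), the values h(0), h(1), …, h(19) are: 0, 1, 8, 7, 4, 5, 16, 3, 12, 9, 0, 11, 8, 17, 4, 15, 16, 13, 12, 19.
The distinct values are {0, 1, 3, 4, 5, 7, 8, 9, 11, 12, 13, 15, 16, 17, 19}; there are 15 of them.

15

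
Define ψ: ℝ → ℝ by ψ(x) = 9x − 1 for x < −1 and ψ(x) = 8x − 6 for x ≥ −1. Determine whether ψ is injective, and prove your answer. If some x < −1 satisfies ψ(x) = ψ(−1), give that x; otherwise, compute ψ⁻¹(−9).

Both pieces are strictly increasing (slopes 9 and 8), so each is injective on its own interval.
The left piece maps (−∞, −1) onto (−∞, −10); the right piece maps [−1, ∞) onto [−14, ∞).
These images overlap. In particular ψ(−1) = −14 (right piece), and solving 9x − 1 = −14 on the left piece gives x = −13/9 < −1.
So ψ(−13/9) = ψ(−1) with −13/9 ≠ −1, and ψ is not injective. This x = −13/9 is the requested value below −1.

-13/9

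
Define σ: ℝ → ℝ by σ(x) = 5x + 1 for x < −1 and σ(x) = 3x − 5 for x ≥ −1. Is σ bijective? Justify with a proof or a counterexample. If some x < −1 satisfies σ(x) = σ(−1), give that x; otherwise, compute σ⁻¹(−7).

Both pieces are strictly increasing (slopes 5 and 3), so each is injective on its own interval.
The left piece maps (−∞, −1) onto (−∞, −4); the right piece maps [−1, ∞) onto [−8, ∞).
These images overlap. In particular σ(−1) = −8 (right piece), and solving 5x + 1 = −8 on the left piece gives x = −9/5 < −1.
So σ(−9/5) = σ(−1) with −9/5 ≠ −1, and σ is not injective, hence not bijective. This x = −9/5 is the requested value below −1.

-9/5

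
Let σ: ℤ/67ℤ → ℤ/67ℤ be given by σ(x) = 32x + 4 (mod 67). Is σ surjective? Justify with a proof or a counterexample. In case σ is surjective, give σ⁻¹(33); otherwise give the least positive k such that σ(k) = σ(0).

Since gcd(32, 67) = 1, 32 is invertible modulo 67. Euclid's algorithm: 67 = 2·32 + 3, 32 = 10·3 + 2, 3 = 1·2 + 1; back-substituting gives 1 = 44·32 − 21·67, so 32⁻¹ ≡ 44 (mod 67).
Then y ↦ 44(y − 4) is a two-sided inverse to σ, so every y ∈ ℤ/67ℤ has a preimage.
Hence σ is surjective.
Since σ is surjective, we compute σ⁻¹(33): solve 32x + 4 ≡ 33 (mod 67), i.e. 32x ≡ 29 (mod 67).
Multiplying by 32⁻¹ = 44 gives x ≡ 44·29 = 1276 = 19·67 + 3 ≡ 3 (mod 67).
Check: σ(3) = 32·3 + 4 = 100 = 1·67 + 33 ≡ 33 (mod 67).

3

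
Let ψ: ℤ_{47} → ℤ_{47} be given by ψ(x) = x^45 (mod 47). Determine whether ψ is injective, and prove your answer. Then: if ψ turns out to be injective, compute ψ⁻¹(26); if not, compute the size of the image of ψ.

38

Since 47 is prime, the nonzero elements of ℤ_{47} form a cyclic group of order 46.
As gcd(45, 46) = 1, raising to the 45th power is a bijection on this group: if s^45 ≡ t^45 then (st^{−1})^45 = 1, and the only element of order dividing gcd(45, 46) = 1 is 1, so s = t.
With ψ(0) = 0 this makes ψ injective on all of ℤ_{47}, hence bijective (finite equal-size domain and codomain). In particular ψ is injective.
Since ψ is injective, we find the preimage of 26. The inverse of x ↦ x^45 on (ℤ_{47})^× is x ↦ x^45, because 45·45 = 2025 = 44·46 + 1 ≡ 1 (mod 46) and x^{46} = 1 for x ≠ 0 (Fermat). So ψ⁻¹(26) = 26^45 mod 47.
Repeated squaring mod 47: 26^1 ≡ 26, 26^2 ≡ 26² = 676 ≡ 18, 26^4 ≡ 18² = 324 ≡ 42, 26^8 ≡ 42² = 1764 ≡ 25, 26^16 ≡ 25² = 625 ≡ 14, 26^32 ≡ 14² = 196 ≡ 8. Since 45 = 32 + 8 + 4 + 1, 26^45 ≡ 8·25·42·26: 8·25 = 200 ≡ 12, then 12·42 = 504 ≡ 34, then 34·26 = 884 ≡ 38. So 26^45 ≡ 38 (mod 47).
Hence ψ⁻¹(26) = 38.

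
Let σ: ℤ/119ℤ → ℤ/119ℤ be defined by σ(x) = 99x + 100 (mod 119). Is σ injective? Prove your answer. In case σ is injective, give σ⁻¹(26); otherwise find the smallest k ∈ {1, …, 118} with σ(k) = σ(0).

Recall that injectivity means: for all u, v in the domain, σ(u) = σ(v) implies u = v.
Suppose σ(u) = σ(v) in ℤ/119ℤ. Then 99u + 100 ≡ 99v + 100 (mod 119), so 99(u − v) ≡ 0 (mod 119).
Since gcd(99, 119) = 1, 99 is invertible modulo 119, so u − v ≡ 0 (mod 119), i.e. u = v.
Hence σ is injective.
We now compute 99⁻¹ mod 119 explicitly. Euclid's algorithm: 119 = 1·99 + 20, 99 = 4·20 + 19, 20 = 1·19 + 1; back-substituting gives 1 = 113·99 − 94·119, so 99⁻¹ ≡ 113 (mod 119).
Since σ is injective, we find σ⁻¹(26): we need 99x ≡ 26 − 100 ≡ 45 (mod 119). Using 99⁻¹ = 113: x ≡ 113·45 = 5085 = 42·119 + 87, so x = 87.
Check: σ(87) = 99·87 + 100 = 8713 = 73·119 + 26 ≡ 26 (mod 119).

87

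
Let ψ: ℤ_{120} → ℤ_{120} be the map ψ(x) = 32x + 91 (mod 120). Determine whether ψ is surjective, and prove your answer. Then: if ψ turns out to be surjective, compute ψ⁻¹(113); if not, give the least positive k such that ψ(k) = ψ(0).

15

Since gcd(32, 120) = 8, we have 32x ≡ 0 (mod 8) for all x, so ψ(x) ≡ 3 (mod 8).
But 0 ≢ 3 (mod 8), so 0 ∈ ℤ_{120} has no preimage. Hence ψ is not surjective.
Since ψ is not surjective, we find the least positive k with ψ(k) = ψ(0): this means 32k ≡ 0 (mod 120), i.e. 120 ∣ 32k. Since gcd(32, 120) = 8, dividing through by 8 this holds exactly when 15 ∣ 4k, and as gcd(4, 15) = 1, exactly when 15 ∣ k.
The smallest positive such k is 15.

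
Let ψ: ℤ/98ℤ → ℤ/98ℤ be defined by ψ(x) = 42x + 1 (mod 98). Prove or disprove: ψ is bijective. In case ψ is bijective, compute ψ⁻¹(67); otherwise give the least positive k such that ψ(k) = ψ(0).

Recall: ψ is injective if ψ(x_1) = ψ(x_2) implies x_1 = x_2.
We have gcd(42, 98) = 14 > 1. Taking x_1 = 0 and x_2 = 7: ψ(0) = 1 and ψ(7) = 42·7 + 1 = 295 ≡ 1 (mod 98).
So ψ(0) = ψ(7) while 0 ≠ 7, hence ψ is not injective, hence not bijective.
Since ψ is not bijective, we find the least positive k with ψ(k) = ψ(0): this means 42k ≡ 0 (mod 98), i.e. 98 ∣ 42k. Since gcd(42, 98) = 14, dividing through by 14 this holds exactly when 7 ∣ 3k, and as gcd(3, 7) = 1, exactly when 7 ∣ k.
The smallest positive such k is 7.

7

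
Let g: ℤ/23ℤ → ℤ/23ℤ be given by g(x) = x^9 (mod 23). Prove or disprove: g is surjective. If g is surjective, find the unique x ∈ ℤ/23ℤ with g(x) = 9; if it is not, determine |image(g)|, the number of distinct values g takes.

Since 23 is prime, the nonzero elements of ℤ/23ℤ form a cyclic group of order 22.
As gcd(9, 22) = 1, raising to the 9th power is a bijection on this group: if s^9 ≡ t^9 then (st^{−1})^9 = 1, and the only element of order dividing gcd(9, 22) = 1 is 1, so s = t.
With g(0) = 0 this makes g injective on all of ℤ/23ℤ, hence bijective (finite equal-size domain and codomain). In particular g is surjective.
Since g is surjective, we find the preimage of 9. The inverse of x ↦ x^9 on (ℤ/23ℤ)^× is x ↦ x^5, because 9·5 = 45 = 2·22 + 1 ≡ 1 (mod 22) and x^{22} = 1 for x ≠ 0 (Fermat). So g⁻¹(9) = 9^5 mod 23.
Repeated squaring mod 23: 9^1 ≡ 9, 9^2 ≡ 9² = 81 ≡ 12, 9^4 ≡ 12² = 144 ≡ 6. Since 5 = 4 + 1, 9^5 ≡ 6·9: 6·9 = 54 ≡ 8. So 9^5 ≡ 8 (mod 23).
Hence g⁻¹(9) = 8.

8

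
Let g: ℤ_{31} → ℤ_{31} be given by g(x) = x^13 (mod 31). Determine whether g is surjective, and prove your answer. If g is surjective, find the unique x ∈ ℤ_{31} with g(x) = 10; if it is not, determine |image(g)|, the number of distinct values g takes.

Since 31 is prime, the nonzero elements of ℤ_{31} form a cyclic group of order 30.
As gcd(13, 30) = 1, raising to the 13th power is a bijection on this group: if u^13 ≡ v^13 then (uv^{−1})^13 = 1, and the only element of order dividing gcd(13, 30) = 1 is 1, so u = v.
With g(0) = 0 this makes g injective on all of ℤ_{31}, hence bijective (finite equal-size domain and codomain). In particular g is surjective.
Since g is surjective, we find the preimage of 10. The inverse of x ↦ x^13 on (ℤ_{31})^× is x ↦ x^7, because 13·7 = 91 = 3·30 + 1 ≡ 1 (mod 30) and x^{30} = 1 for x ≠ 0 (Fermat). So g⁻¹(10) = 10^7 mod 31.
Repeated squaring mod 31: 10^1 ≡ 10, 10^2 ≡ 10² = 100 ≡ 7, 10^4 ≡ 7² = 49 ≡ 18. Since 7 = 4 + 2 + 1, 10^7 ≡ 18·7·10: 18·7 = 126 ≡ 2, then 2·10 = 20. So 10^7 ≡ 20 (mod 31).
Hence g⁻¹(10) = 20.

20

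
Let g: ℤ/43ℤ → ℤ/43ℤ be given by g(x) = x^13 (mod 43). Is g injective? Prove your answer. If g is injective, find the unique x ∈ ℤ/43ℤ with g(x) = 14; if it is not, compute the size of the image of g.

25

Since 43 is prime, the nonzero elements of ℤ/43ℤ form a cyclic group of order 42.
As gcd(13, 42) = 1, raising to the 13th power is a bijection on this group: if a^13 ≡ b^13 then (ab^{−1})^13 = 1, and the only element of order dividing gcd(13, 42) = 1 is 1, so a = b.
With g(0) = 0 this makes g injective on all of ℤ/43ℤ, hence bijective (finite equal-size domain and codomain). In particular g is injective.
Since g is injective, we find the preimage of 14. The inverse of x ↦ x^13 on (ℤ/43ℤ)^× is x ↦ x^13, because 13·13 = 169 = 4·42 + 1 ≡ 1 (mod 42) and x^{42} = 1 for x ≠ 0 (Fermat). So g⁻¹(14) = 14^13 mod 43.
Repeated squaring mod 43: 14^1 ≡ 14, 14^2 ≡ 14² = 196 ≡ 24, 14^4 ≡ 24² = 576 ≡ 17, 14^8 ≡ 17² = 289 ≡ 31. Since 13 = 8 + 4 + 1, 14^13 ≡ 31·17·14: 31·17 = 527 ≡ 11, then 11·14 = 154 ≡ 25. So 14^13 ≡ 25 (mod 43).
Hence g⁻¹(14) = 25.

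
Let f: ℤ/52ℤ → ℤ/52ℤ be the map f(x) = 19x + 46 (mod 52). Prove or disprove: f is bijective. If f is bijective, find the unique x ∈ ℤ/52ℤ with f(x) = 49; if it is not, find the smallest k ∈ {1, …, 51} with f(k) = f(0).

Suppose f(x_1) = f(x_2) in ℤ/52ℤ. Then 19x_1 + 46 ≡ 19x_2 + 46 (mod 52), hence 19(x_1 − x_2) ≡ 0 (mod 52).
Since gcd(19, 52) = 1, 19 is invertible modulo 52, thus x_1 − x_2 ≡ 0 (mod 52), i.e. x_1 = x_2.
We now compute 19⁻¹ mod 52 explicitly. Euclid's algorithm: 52 = 2·19 + 14, 19 = 1·14 + 5, 14 = 2·5 + 4, 5 = 1·4 + 1; back-substituting gives 1 = 11·19 − 4·52, so 19⁻¹ ≡ 11 (mod 52).
For any y ∈ ℤ/52ℤ, x = 11(y − 46) mod 52 satisfies f(x) = 19·11(y − 46) + 46 ≡ y (since 19·11 ≡ 1 mod 52). So every y has a preimage.
Thus f is bijective.
Since f is bijective, we find f⁻¹(49): we need 19x ≡ 49 − 46 ≡ 3 (mod 52). Using 19⁻¹ = 11: x ≡ 11·3 = 33, so x = 33.
Check: f(33) = 19·33 + 46 = 673 = 12·52 + 49 ≡ 49 (mod 52).

33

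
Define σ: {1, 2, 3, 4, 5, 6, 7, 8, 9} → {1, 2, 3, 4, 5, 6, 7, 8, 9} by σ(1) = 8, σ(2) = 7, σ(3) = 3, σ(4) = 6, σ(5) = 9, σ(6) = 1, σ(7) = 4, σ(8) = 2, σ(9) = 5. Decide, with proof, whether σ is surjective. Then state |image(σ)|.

9

Every element of the codomain has a preimage: 1 = σ(6), 2 = σ(8), 3 = σ(3), 4 = σ(7), 5 = σ(9), 6 = σ(4), 7 = σ(2), 8 = σ(1), 9 = σ(5).
So σ is surjective.
The image of σ is {1, 2, 3, 4, 5, 6, 7, 8, 9}, which has 9 elements.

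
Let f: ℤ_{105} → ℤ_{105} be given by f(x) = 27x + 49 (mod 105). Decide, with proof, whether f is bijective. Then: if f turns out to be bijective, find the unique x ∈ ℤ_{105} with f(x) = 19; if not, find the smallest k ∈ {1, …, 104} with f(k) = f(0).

We have gcd(27, 105) = 3 > 1. Taking a = 0 and b = 35: f(0) = 49 and f(35) = 27·35 + 49 = 994 ≡ 49 (mod 105).
So f(0) = f(35) while 0 ≠ 35, hence f is not injective, hence not bijective.
Since f is not bijective, we find the least positive k with f(k) = f(0): this means 27k ≡ 0 (mod 105), i.e. 105 ∣ 27k. Since gcd(27, 105) = 3, dividing through by 3 this holds exactly when 35 ∣ 9k, and as gcd(9, 35) = 1, exactly when 35 ∣ k.
The smallest positive such k is 35.

35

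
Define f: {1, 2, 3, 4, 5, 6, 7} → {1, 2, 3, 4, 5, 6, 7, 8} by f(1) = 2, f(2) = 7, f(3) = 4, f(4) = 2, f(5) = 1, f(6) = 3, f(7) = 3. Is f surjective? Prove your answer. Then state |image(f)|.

No element maps to 5, so f is not surjective.
The image of f is {1, 2, 3, 4, 7}, which has 5 elements.

5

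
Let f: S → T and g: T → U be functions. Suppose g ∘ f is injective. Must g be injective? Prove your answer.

No. Take S = {0}, T = {0, 1}, U = {0, 1}, f(a) = a for each a ∈ S, and g(b) = 0 if b ∈ {0, 1} else g(b) = b.
Then g ∘ f = f is injective (S ⊂ T and f is the inclusion), but g(0) = g(1) = 0 with 0 ≠ 1, so g is not injective.

not injective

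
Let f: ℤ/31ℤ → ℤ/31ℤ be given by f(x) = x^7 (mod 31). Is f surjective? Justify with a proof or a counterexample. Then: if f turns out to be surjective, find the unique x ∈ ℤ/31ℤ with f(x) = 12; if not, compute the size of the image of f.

17

Since 31 is prime, the nonzero elements of ℤ/31ℤ form a cyclic group of order 30.
As gcd(7, 30) = 1, raising to the 7th power is a bijection on this group: if x_1^7 ≡ x_2^7 then (x_1x_2^{−1})^7 = 1, and the only element of order dividing gcd(7, 30) = 1 is 1, so x_1 = x_2.
With f(0) = 0 this makes f injective on all of ℤ/31ℤ, hence bijective (finite equal-size domain and codomain). In particular f is surjective.
Since f is surjective, we find the preimage of 12. The inverse of x ↦ x^7 on (ℤ/31ℤ)^× is x ↦ x^13, because 7·13 = 91 = 3·30 + 1 ≡ 1 (mod 30) and x^{30} = 1 for x ≠ 0 (Fermat). So f⁻¹(12) = 12^13 mod 31.
Repeated squaring mod 31: 12^1 ≡ 12, 12^2 ≡ 12² = 144 ≡ 20, 12^4 ≡ 20² = 400 ≡ 28, 12^8 ≡ 28² = 784 ≡ 9. Since 13 = 8 + 4 + 1, 12^13 ≡ 9·28·12: 9·28 = 252 ≡ 4, then 4·12 = 48 ≡ 17. So 12^13 ≡ 17 (mod 31).
Hence f⁻¹(12) = 17.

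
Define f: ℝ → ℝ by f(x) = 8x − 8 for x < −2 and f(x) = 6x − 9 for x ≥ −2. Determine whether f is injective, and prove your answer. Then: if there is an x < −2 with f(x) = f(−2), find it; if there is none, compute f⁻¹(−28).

Both pieces are strictly increasing (slopes 8 and 6), so each is injective on its own interval.
The left piece maps (−∞, −2) onto (−∞, −24); the right piece maps [−2, ∞) onto [−21, ∞).
These images are disjoint, so no value is attained by both pieces. So f is injective.
Because the two images are disjoint, no x < −2 has f(x) = f(−2), so we compute f⁻¹(−28): −28 lies in (−∞, −24), so solve 8x − 8 = −28: x = (−28 + 8)/8 = −5/2.

-5/2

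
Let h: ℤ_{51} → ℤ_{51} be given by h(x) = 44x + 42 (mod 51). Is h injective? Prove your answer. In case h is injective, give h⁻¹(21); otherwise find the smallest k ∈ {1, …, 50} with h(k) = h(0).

Recall that injectivity means: for all a, b in the domain, h(a) = h(b) implies a = b.
Suppose h(a) = h(b) in ℤ_{51}. Then 44a + 42 ≡ 44b + 42 (mod 51), so 44(a − b) ≡ 0 (mod 51).
Since gcd(44, 51) = 1, 44 is invertible modulo 51, hence a − b ≡ 0 (mod 51), i.e. a = b.
So h is injective.
We now compute 44⁻¹ mod 51 explicitly. Euclid's algorithm: 51 = 1·44 + 7, 44 = 6·7 + 2, 7 = 3·2 + 1; back-substituting gives 1 = 29·44 − 25·51, so 44⁻¹ ≡ 29 (mod 51).
Since h is injective, we find h⁻¹(21): we need 44x ≡ 21 − 42 ≡ 30 (mod 51). Using 44⁻¹ = 29: x ≡ 29·30 = 870 = 17·51 + 3, so x = 3.
Check: h(3) = 44·3 + 42 = 174 = 3·51 + 21 ≡ 21 (mod 51).

3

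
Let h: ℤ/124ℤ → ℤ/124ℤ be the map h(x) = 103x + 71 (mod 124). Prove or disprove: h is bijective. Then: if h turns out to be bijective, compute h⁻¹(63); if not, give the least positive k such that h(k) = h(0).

24

If h(u) = h(v), then 103u ≡ 103v (mod 124). Because gcd(103, 124) = 1, we may cancel 103 to get u ≡ v (mod 124).
We now compute 103⁻¹ mod 124 explicitly. Euclid's algorithm: 124 = 1·103 + 21, 103 = 4·21 + 19, 21 = 1·19 + 2, 19 = 9·2 + 1; back-substituting gives 1 = 59·103 − 49·124, so 103⁻¹ ≡ 59 (mod 124).
Then y ↦ 59(y − 71) is a two-sided inverse to h, so every y ∈ ℤ/124ℤ has a preimage.
So h is bijective.
Since h is bijective, we find h⁻¹(63): we need 103x ≡ 63 − 71 ≡ 116 (mod 124). Using 103⁻¹ = 59: x ≡ 59·116 = 6844 = 55·124 + 24, so x = 24.
Check: h(24) = 103·24 + 71 = 2543 = 20·124 + 63 ≡ 63 (mod 124).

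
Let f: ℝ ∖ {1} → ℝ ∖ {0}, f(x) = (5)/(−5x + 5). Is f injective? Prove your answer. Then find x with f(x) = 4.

3/4

Suppose f(u) = f(v). Cross-multiplying: (5)(−5v + 5) = (5)(−5u + 5).
Expanding both sides and cancelling the symmetric terms leaves 25·(u − v) = 0. Since 25 ≠ 0, u = v. So f is injective.
Solving f(x) = 4: cross-multiplying gives 5 = 4(−5x + 5), which rearranges to 20x = 15, so x = 3/4.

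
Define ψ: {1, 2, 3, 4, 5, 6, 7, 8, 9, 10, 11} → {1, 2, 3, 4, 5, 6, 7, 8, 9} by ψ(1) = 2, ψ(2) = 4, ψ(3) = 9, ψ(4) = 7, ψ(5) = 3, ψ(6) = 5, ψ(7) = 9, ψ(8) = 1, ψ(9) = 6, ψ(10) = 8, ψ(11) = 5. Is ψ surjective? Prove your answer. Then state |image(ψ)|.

9

Every element of the codomain has a preimage: 1 = ψ(8), 2 = ψ(1), 3 = ψ(5), 4 = ψ(2), 5 = ψ(6), 6 = ψ(9), 7 = ψ(4), 8 = ψ(10), 9 = ψ(3).
Therefore ψ is surjective.
The image of ψ is {1, 2, 3, 4, 5, 6, 7, 8, 9}, which has 9 elements.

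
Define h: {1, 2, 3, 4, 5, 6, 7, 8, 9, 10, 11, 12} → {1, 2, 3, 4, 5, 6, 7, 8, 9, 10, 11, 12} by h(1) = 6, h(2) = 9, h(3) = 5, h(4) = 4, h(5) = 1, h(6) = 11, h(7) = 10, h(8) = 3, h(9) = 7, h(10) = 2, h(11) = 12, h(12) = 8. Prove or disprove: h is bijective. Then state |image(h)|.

12

The values 6, 9, 5, 4, 1, 11, 10, 3, 7, 2, 12, 8 are a permutation of {1, 2, 3, 4, 5, 6, 7, 8, 9, 10, 11, 12}: each element appears exactly once.
So h is injective and surjective, hence bijective.
The image of h is {1, 2, 3, 4, 5, 6, 7, 8, 9, 10, 11, 12}, which has 12 elements.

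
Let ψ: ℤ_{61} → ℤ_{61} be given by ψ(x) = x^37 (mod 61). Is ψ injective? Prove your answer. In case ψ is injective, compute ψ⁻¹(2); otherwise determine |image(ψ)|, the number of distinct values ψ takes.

Since 61 is prime, the nonzero elements of ℤ_{61} form a cyclic group of order 60.
As gcd(37, 60) = 1, raising to the 37th power is a bijection on this group: if a^37 ≡ b^37 then (ab^{−1})^37 = 1, and the only element of order dividing gcd(37, 60) = 1 is 1, so a = b.
With ψ(0) = 0 this makes ψ injective on all of ℤ_{61}, hence bijective (finite equal-size domain and codomain). In particular ψ is injective.
Since ψ is injective, we find the preimage of 2. The inverse of x ↦ x^37 on (ℤ_{61})^× is x ↦ x^13, because 37·13 = 481 = 8·60 + 1 ≡ 1 (mod 60) and x^{60} = 1 for x ≠ 0 (Fermat). So ψ⁻¹(2) = 2^13 mod 61.
Repeated squaring mod 61: 2^1 ≡ 2, 2^2 ≡ 2² = 4, 2^4 ≡ 4² = 16, 2^8 ≡ 16² = 256 ≡ 12. Since 13 = 8 + 4 + 1, 2^13 ≡ 12·16·2: 12·16 = 192 ≡ 9, then 9·2 = 18. So 2^13 ≡ 18 (mod 61).
Hence ψ⁻¹(2) = 18.

18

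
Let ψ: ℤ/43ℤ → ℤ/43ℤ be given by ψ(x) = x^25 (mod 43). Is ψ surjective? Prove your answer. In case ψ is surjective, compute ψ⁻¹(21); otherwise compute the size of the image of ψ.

Since 43 is prime, the nonzero elements of ℤ/43ℤ form a cyclic group of order 42.
As gcd(25, 42) = 1, raising to the 25th power is a bijection on this group: if s^25 ≡ t^25 then (st^{−1})^25 = 1, and the only element of order dividing gcd(25, 42) = 1 is 1, so s = t.
With ψ(0) = 0 this makes ψ injective on all of ℤ/43ℤ, hence bijective (finite equal-size domain and codomain). In particular ψ is surjective.
Since ψ is surjective, we find the preimage of 21. The inverse of x ↦ x^25 on (ℤ/43ℤ)^× is x ↦ x^37, because 25·37 = 925 = 22·42 + 1 ≡ 1 (mod 42) and x^{42} = 1 for x ≠ 0 (Fermat). So ψ⁻¹(21) = 21^37 mod 43.
Repeated squaring mod 43: 21^1 ≡ 21, 21^2 ≡ 21² = 441 ≡ 11, 21^4 ≡ 11² = 121 ≡ 35, 21^8 ≡ 35² = 1225 ≡ 21, 21^16 ≡ 21² = 441 ≡ 11, 21^32 ≡ 11² = 121 ≡ 35. Since 37 = 32 + 4 + 1, 21^37 ≡ 35·35·21: 35·35 = 1225 ≡ 21, then 21·21 = 441 ≡ 11. So 21^37 ≡ 11 (mod 43).
Hence ψ⁻¹(21) = 11.

11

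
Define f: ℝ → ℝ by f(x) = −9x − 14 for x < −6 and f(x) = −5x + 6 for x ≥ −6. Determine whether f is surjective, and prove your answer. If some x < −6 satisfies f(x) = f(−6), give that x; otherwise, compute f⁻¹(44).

Both pieces are strictly decreasing (slopes −9 and −5), so each is injective on its own interval.
The left piece maps (−∞, −6) onto (40, ∞); the right piece maps [−6, ∞) onto (−∞, 36].
The union (40, ∞) ∪ (−∞, 36] omits the interval between 40 and 36; in particular 40 has no preimage. So f is not surjective.
Because the two images are disjoint, no x < −6 has f(x) = f(−6), so we compute f⁻¹(44): 44 lies in (40, ∞), so solve −9x − 14 = 44: x = (44 + 14)/(−9) = −58/9.

-58/9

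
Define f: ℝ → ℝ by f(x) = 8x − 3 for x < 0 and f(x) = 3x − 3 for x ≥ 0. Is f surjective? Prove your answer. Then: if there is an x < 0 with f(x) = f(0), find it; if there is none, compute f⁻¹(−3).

0

Both pieces are strictly increasing (slopes 8 and 3), so each is injective on its own interval.
The left piece maps (−∞, 0) onto (−∞, −3); the right piece maps [0, ∞) onto [−3, ∞).
These images together cover ℝ, so f is surjective.
Because the two images are disjoint, no x < 0 has f(x) = f(0), so we compute f⁻¹(−3): −3 lies in [−3, ∞), so solve 3x − 3 = −3: x = (−3 + 3)/3 = 0.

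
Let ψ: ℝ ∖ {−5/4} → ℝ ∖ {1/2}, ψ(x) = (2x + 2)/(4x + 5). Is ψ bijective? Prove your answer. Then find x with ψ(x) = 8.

Suppose ψ(a) = ψ(b). Cross-multiplying: (2a + 2)(4b + 5) = (2b + 2)(4a + 5).
Expanding both sides and cancelling the symmetric terms leaves 2·(a − b) = 0. Since 2 ≠ 0, a = b. Therefore ψ is injective.
For any y ≠ 1/2, solving y(4x + 5) = 2x + 2 for x gives a well-defined x ≠ −5/4. So ψ is surjective.
Thus ψ is bijective.
Solving ψ(x) = 8: cross-multiplying gives 2x + 2 = 8(4x + 5), which rearranges to −30x = 38, so x = −19/15.

-19/15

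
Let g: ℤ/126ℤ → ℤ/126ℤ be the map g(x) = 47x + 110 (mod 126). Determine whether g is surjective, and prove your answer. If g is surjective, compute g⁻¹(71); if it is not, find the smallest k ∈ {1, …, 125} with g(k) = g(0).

93

Since gcd(47, 126) = 1, 47 is invertible modulo 126. Euclid's algorithm: 126 = 2·47 + 32, 47 = 1·32 + 15, 32 = 2·15 + 2, 15 = 7·2 + 1; back-substituting gives 1 = 59·47 − 22·126, so 47⁻¹ ≡ 59 (mod 126).
For any y ∈ ℤ/126ℤ, x = 59(y − 110) mod 126 satisfies g(x) = 47·59(y − 110) + 110 ≡ y (since 47·59 ≡ 1 mod 126). So every y has a preimage.
Thus g is surjective.
Since g is surjective, we compute g⁻¹(71): solve 47x + 110 ≡ 71 (mod 126), i.e. 47x ≡ 87 (mod 126).
Multiplying by 47⁻¹ = 59 gives x ≡ 59·87 = 5133 = 40·126 + 93 ≡ 93 (mod 126).
Check: g(93) = 47·93 + 110 = 4481 = 35·126 + 71 ≡ 71 (mod 126).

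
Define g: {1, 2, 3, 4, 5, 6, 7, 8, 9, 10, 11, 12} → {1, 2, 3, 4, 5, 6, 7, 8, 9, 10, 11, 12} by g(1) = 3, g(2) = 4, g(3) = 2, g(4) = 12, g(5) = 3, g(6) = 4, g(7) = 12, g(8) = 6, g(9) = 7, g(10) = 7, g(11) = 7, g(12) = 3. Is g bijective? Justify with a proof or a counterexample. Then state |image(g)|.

g(1) = 3 = g(5) with 1 ≠ 5, so g is not injective, hence not bijective.
The image of g is {2, 3, 4, 6, 7, 12}, which has 6 elements.

6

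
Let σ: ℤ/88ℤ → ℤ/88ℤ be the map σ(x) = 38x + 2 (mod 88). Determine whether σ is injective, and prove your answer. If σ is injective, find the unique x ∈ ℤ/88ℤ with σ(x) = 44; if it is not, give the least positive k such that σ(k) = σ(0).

44

By definition, σ is injective when σ(a) = σ(b) forces a = b.
We have gcd(38, 88) = 2 > 1. Taking a = 0 and b = 44: σ(0) = 2 and σ(44) = 38·44 + 2 = 1674 ≡ 2 (mod 88).
So σ(0) = σ(44) while 0 ≠ 44, thus σ is not injective.
Since σ is not injective, we find the least positive k with σ(k) = σ(0): this means 38k ≡ 0 (mod 88), i.e. 88 ∣ 38k. Since gcd(38, 88) = 2, dividing through by 2 this holds exactly when 44 ∣ 19k, and as gcd(19, 44) = 1, exactly when 44 ∣ k.
The smallest positive such k is 44.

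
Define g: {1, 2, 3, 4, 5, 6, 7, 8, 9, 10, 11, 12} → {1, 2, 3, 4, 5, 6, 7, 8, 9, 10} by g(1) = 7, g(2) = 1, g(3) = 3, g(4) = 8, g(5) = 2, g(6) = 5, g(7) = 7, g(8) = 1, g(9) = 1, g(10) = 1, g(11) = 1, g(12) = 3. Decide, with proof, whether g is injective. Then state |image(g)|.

6

g(1) = 7 = g(7) with 1 ≠ 7, so g is not injective.
The image of g is {1, 2, 3, 5, 7, 8}, which has 6 elements.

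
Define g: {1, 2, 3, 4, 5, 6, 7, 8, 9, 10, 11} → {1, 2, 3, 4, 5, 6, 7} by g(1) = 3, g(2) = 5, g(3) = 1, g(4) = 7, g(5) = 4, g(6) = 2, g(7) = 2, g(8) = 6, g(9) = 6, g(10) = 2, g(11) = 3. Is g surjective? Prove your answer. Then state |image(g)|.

Every element of the codomain has a preimage: 1 = g(3), 2 = g(6), 3 = g(1), 4 = g(5), 5 = g(2), 6 = g(8), 7 = g(4).
Therefore g is surjective.
The image of g is {1, 2, 3, 4, 5, 6, 7}, which has 7 elements.

7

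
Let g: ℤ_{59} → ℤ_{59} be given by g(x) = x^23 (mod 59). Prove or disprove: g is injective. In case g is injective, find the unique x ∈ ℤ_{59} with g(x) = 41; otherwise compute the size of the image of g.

26

Since 59 is prime, the nonzero elements of ℤ_{59} form a cyclic group of order 58.
As gcd(23, 58) = 1, raising to the 23rd power is a bijection on this group: if a^23 ≡ b^23 then (ab^{−1})^23 = 1, and the only element of order dividing gcd(23, 58) = 1 is 1, so a = b.
With g(0) = 0 this makes g injective on all of ℤ_{59}, hence bijective (finite equal-size domain and codomain). In particular g is injective.
Since g is injective, we find the preimage of 41. The inverse of x ↦ x^23 on (ℤ_{59})^× is x ↦ x^53, because 23·53 = 1219 = 21·58 + 1 ≡ 1 (mod 58) and x^{58} = 1 for x ≠ 0 (Fermat). So g⁻¹(41) = 41^53 mod 59.
Repeated squaring mod 59: 41^1 ≡ 41, 41^2 ≡ 41² = 1681 ≡ 29, 41^4 ≡ 29² = 841 ≡ 15, 41^8 ≡ 15² = 225 ≡ 48, 41^16 ≡ 48² = 2304 ≡ 3, 41^32 ≡ 3² = 9. Since 53 = 32 + 16 + 4 + 1, 41^53 ≡ 9·3·15·41: 9·3 = 27, then 27·15 = 405 ≡ 51, then 51·41 = 2091 ≡ 26. So 41^53 ≡ 26 (mod 59).
Hence g⁻¹(41) = 26.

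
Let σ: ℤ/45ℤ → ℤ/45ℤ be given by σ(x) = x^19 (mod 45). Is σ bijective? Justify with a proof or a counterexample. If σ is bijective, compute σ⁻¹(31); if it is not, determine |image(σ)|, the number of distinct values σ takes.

σ(0) = 0^19 = 0.
σ(15): Repeated squaring mod 45: 15^1 ≡ 15, 15^2 ≡ 15² = 225 ≡ 0, 15^4 ≡ 0² = 0, 15^8 ≡ 0² = 0, 15^16 ≡ 0² = 0. Since 19 = 16 + 2 + 1, 15^19 ≡ 0·0·15: 0·0 = 0, then 0·15 = 0. So 15^19 ≡ 0 (mod 45).
So σ(0) = σ(15) = 0 while 0 ≠ 15, therefore σ is not injective, hence not bijective.
Since σ is not bijective, we determine |image(σ)|. Computing x^19 mod 45 for each x (by repeated squaring, reducing mod 45 at every step), the values σ(0), σ(1), …, σ(44) are: 0, 1, 38, 27, 4, 5, 36, 43, 17, 9, 10, 11, 18, 22, 14, 0, 16, 8, 27, 19, 20, 36, 13, 32, 9, 25, 26, 18, 37, 29, 0, 31, 23, 27, 34, 35, 36, 28, 2, 9, 40, 41, 18, 7, 44.
The distinct values are {0, 1, 2, 4, 5, 7, 8, 9, 10, 11, 13, 14, 16, 17, 18, 19, 20, 22, 23, 25, 26, 27, 28, 29, 31, 32, 34, 35, 36, 37, 38, 40, 41, 43, 44}; there are 35 of them.

35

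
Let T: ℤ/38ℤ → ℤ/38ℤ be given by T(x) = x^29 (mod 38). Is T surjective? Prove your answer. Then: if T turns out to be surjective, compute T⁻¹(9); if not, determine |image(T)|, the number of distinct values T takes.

35

Computing x^29 mod 38 for each x (by repeated squaring, reducing mod 38 at every step), the values T(0), T(1), …, T(37) are: 0, 1, 34, 29, 16, 25, 36, 11, 12, 5, 14, 7, 8, 21, 32, 3, 28, 23, 18, 19, 20, 15, 10, 35, 6, 17, 30, 31, 24, 33, 26, 27, 2, 13, 22, 9, 4, 37.
Every element of ℤ/38ℤ appears exactly once in this list, so T is a bijection, and in particular surjective.
Since T is surjective, we read off the preimage of 9 from the same table: T(35) = 9, so T⁻¹(9) = 35.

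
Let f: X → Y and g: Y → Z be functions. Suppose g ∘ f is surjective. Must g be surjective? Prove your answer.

Let c ∈ Z. Since g ∘ f is surjective, some a ∈ X has g(f(a)) = c. Then b = f(a) ∈ Y satisfies g(b) = c. So g is surjective.

surjective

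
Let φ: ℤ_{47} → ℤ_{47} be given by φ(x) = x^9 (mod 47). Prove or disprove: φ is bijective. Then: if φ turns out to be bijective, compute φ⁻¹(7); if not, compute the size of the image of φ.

42

Since 47 is prime, the nonzero elements of ℤ_{47} form a cyclic group of order 46.
As gcd(9, 46) = 1, raising to the 9th power is a bijection on this group: if u^9 ≡ v^9 then (uv^{−1})^9 = 1, and the only element of order dividing gcd(9, 46) = 1 is 1, so u = v.
With φ(0) = 0 this makes φ injective on all of ℤ_{47}, hence bijective (finite equal-size domain and codomain). In particular φ is bijective.
Since φ is bijective, we find the preimage of 7. The inverse of x ↦ x^9 on (ℤ_{47})^× is x ↦ x^41, because 9·41 = 369 = 8·46 + 1 ≡ 1 (mod 46) and x^{46} = 1 for x ≠ 0 (Fermat). So φ⁻¹(7) = 7^41 mod 47.
Repeated squaring mod 47: 7^1 ≡ 7, 7^2 ≡ 7² = 49 ≡ 2, 7^4 ≡ 2² = 4, 7^8 ≡ 4² = 16, 7^16 ≡ 16² = 256 ≡ 21, 7^32 ≡ 21² = 441 ≡ 18. Since 41 = 32 + 8 + 1, 7^41 ≡ 18·16·7: 18·16 = 288 ≡ 6, then 6·7 = 42. So 7^41 ≡ 42 (mod 47).
Hence φ⁻¹(7) = 42.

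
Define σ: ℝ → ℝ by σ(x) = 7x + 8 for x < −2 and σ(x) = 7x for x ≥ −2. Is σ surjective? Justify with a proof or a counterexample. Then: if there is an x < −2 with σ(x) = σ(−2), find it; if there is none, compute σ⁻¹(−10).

Both pieces are strictly increasing (slopes 7 and 7), so each is injective on its own interval.
The left piece maps (−∞, −2) onto (−∞, −6); the right piece maps [−2, ∞) onto [−14, ∞).
The union (−∞, −6) ∪ [−14, ∞) covers ℝ, so σ is surjective.
For the follow-up: the images overlap, so an x < −2 with σ(x) = σ(−2) exists. σ(−2) = −14; solving 7x + 8 = −14 for x < −2 gives x = (−14 − 8)/7 = −22/7.

-22/7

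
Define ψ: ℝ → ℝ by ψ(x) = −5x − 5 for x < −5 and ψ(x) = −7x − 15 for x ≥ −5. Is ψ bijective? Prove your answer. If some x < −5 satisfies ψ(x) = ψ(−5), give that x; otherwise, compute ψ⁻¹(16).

Both pieces are strictly decreasing (slopes −5 and −7), so each is injective on its own interval.
The left piece maps (−∞, −5) onto (20, ∞); the right piece maps [−5, ∞) onto (−∞, 20].
Since 20 = 20, the images partition ℝ: ψ is injective and surjective, hence bijective.
Because the two images are disjoint, no x < −5 has ψ(x) = ψ(−5), so we compute ψ⁻¹(16): 16 lies in (−∞, 20], so solve −7x − 15 = 16: x = (16 + 15)/(−7) = −31/7.

-31/7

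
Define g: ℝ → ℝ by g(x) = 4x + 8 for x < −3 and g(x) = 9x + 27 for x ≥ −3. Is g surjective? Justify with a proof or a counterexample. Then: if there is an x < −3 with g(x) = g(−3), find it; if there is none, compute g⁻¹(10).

Both pieces are strictly increasing (slopes 4 and 9), so each is injective on its own interval.
The left piece maps (−∞, −3) onto (−∞, −4); the right piece maps [−3, ∞) onto [0, ∞).
The union (−∞, −4) ∪ [0, ∞) omits the interval between −4 and 0; in particular −4 has no preimage. So g is not surjective.
Because the two images are disjoint, no x < −3 has g(x) = g(−3), so we compute g⁻¹(10): 10 lies in [0, ∞), so solve 9x + 27 = 10: x = (10 − 27)/9 = −17/9.

-17/9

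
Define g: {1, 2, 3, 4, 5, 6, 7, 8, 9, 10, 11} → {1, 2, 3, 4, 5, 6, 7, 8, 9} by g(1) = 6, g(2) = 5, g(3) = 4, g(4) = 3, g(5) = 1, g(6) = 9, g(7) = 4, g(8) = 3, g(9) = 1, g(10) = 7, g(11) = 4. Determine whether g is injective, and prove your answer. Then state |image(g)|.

7

g(3) = 4 = g(7) with 3 ≠ 7, so g is not injective.
The image of g is {1, 3, 4, 5, 6, 7, 9}, which has 7 elements.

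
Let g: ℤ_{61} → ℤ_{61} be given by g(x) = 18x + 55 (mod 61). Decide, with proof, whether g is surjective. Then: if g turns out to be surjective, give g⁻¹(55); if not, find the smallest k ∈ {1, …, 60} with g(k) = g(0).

0

Since gcd(18, 61) = 1, 18 is invertible modulo 61. Euclid's algorithm: 61 = 3·18 + 7, 18 = 2·7 + 4, 7 = 1·4 + 3, 4 = 1·3 + 1; back-substituting gives 1 = 17·18 − 5·61, so 18⁻¹ ≡ 17 (mod 61).
Then y ↦ 17(y − 55) is a two-sided inverse to g, so every y ∈ ℤ_{61} has a preimage.
Thus g is surjective.
Since g is surjective, we find g⁻¹(55): we need 18x ≡ 55 − 55 ≡ 0 (mod 61). Using 18⁻¹ = 17: x ≡ 17·0 = 0, so x = 0.
Check: g(0) = 18·0 + 55 = 55 ≡ 55 (mod 61).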